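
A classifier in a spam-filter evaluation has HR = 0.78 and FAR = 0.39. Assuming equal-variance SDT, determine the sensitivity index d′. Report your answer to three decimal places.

Φ⁻¹(H) = 0.7722
Φ⁻¹(FA) = -0.2793
d' = z(H) − z(FA) = 0.7722 − (-0.2793) = 1.0515

d′ = 1.052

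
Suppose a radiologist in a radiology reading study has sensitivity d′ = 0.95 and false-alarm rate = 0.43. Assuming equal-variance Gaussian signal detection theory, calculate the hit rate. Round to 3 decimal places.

z(false-alarm rate) = z(0.43) = -0.1764
z(H) = z(FA) + d' = -0.1764 + 0.95 = 0.7736
hit rate = Φ(0.7736) = 0.7804

hit rate = 0.780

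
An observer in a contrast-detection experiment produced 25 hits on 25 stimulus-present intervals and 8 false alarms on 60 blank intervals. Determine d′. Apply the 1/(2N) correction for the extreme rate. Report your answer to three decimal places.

The hit rate is 25/25 = 1, so apply the 1/(2N) correction: H → 1 − 1/(2·25) = 0.98000.
z(H) = z(0.98000) = 2.0537
z(FA) = z(0.13333) = -1.1108
d' = 2.0537 − (-1.1108) = 3.1645

d′ = 3.165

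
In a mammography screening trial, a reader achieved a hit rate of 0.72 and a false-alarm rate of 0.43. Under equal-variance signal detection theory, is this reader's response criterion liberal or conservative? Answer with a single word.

z(H) = 0.583, z(FA) = -0.176
c = −½·(z(H) + z(FA)) = -0.2035
c < 0 → liberal criterion (biased toward responding “yes”).

liberal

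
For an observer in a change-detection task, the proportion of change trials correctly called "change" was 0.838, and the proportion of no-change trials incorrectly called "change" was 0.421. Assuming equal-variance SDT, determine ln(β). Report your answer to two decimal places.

ln β = -0.47

z(H) = 0.986
z(FA) = -0.199
ln β = −½·[z(H)² − z(FA)²] = −0.5 × (0.972 − 0.040) = -0.466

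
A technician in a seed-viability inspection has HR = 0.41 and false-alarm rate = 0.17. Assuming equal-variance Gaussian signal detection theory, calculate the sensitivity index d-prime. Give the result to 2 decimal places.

d-prime = 0.73

Φ⁻¹(H) = -0.228
Φ⁻¹(FA) = -0.954
d' = z(H) − z(FA) = -0.228 − (-0.954) = 0.726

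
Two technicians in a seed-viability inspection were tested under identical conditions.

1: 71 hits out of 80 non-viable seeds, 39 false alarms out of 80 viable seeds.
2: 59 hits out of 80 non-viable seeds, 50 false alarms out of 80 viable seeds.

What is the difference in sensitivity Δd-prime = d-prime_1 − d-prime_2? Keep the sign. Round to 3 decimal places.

Δd-prime = 0.928

1: z(0.8875) = 1.2133, z(0.4875) = -0.0313, d' = 1.2446
2: z(0.7375) = 0.6357, z(0.6250) = 0.3186, d' = 0.3171
Δd' = d'_1 − d'_2 = 1.2446 − 0.3171 = 0.9275
1 has the higher sensitivity.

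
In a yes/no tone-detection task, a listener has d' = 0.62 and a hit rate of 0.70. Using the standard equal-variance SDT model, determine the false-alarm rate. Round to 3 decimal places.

false-alarm rate = 0.462

z(hit rate) = z(0.70) = 0.5244
z(FA) = z(H) − d' = 0.5244 − 0.62 = -0.0956
false-alarm rate = Φ(-0.0956) = 0.4619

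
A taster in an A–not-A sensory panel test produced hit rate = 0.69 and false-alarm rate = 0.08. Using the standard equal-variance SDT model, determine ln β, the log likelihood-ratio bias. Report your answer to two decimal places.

ln β = 0.86

Φ⁻¹(0.69) = 0.496, Φ⁻¹(0.08) = -1.405
ln β = −½·[z(H)² − z(FA)²] = −0.5 × (0.246 − 1.974) = 0.864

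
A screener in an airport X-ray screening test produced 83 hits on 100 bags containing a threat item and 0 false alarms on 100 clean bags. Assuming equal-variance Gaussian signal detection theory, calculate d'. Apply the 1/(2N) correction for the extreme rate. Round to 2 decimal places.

d' = 3.53

The false-alarm rate is 0/100 = 0, so apply the 1/(2N) correction: FA → 1/(2·100) = 0.00500.
z(H) = z(0.83000) = 0.954
z(FA) = z(0.00500) = -2.576
d' = 0.954 − (-2.576) = 3.530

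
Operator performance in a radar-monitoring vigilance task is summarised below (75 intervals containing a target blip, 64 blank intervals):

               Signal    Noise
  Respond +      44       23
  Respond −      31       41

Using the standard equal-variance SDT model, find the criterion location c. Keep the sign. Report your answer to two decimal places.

c = 0.07

H = 44/75 = 0.5867
FA = 23/64 = 0.3594
z(0.5867) = 0.2191, z(0.3594) = -0.3601
c = −½·[z(H) + z(FA)] = −0.5 × (0.2191 + (-0.3601)) = 0.0705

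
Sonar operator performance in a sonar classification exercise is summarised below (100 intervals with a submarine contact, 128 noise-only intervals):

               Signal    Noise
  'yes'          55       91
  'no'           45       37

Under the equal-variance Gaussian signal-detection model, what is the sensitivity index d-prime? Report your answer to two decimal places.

d-prime = -0.43

H = 55/100 = 0.5500
FA = 91/128 = 0.7109
Φ⁻¹(0.5500) = 0.1257, Φ⁻¹(0.7109) = 0.5560
d' = z(H) − z(FA) = 0.1257 − 0.5560 = -0.4303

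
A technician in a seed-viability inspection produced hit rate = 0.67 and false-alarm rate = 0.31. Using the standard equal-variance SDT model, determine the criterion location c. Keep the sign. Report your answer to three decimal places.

c = 0.028

z(H) = 0.4399
z(FA) = -0.4959
c = −½·[z(H) + z(FA)] = −0.5 × (0.4399 + (-0.4959)) = 0.0280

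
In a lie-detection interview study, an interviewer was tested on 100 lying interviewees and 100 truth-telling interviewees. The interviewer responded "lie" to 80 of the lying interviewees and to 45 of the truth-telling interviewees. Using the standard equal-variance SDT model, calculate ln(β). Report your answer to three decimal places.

H = 80/100 = 0.8000
FA = 45/100 = 0.4500
Φ⁻¹(H) = Φ⁻¹(0.8000) = 0.8416
Φ⁻¹(FA) = Φ⁻¹(0.4500) = -0.1257
ln β = −½·[z(H)² − z(FA)²] = −0.5 × (0.7083 − 0.0158) = -0.34625

ln β = -0.346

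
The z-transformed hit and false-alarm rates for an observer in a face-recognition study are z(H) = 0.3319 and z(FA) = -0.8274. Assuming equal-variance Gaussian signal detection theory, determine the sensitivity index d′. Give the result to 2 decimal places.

d′ = 1.16

d' = z(H) − z(FA) = 0.3319 − (-0.8274) = 1.1593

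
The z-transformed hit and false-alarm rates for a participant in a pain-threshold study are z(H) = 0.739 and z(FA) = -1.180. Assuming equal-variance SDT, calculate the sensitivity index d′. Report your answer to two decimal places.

d′ = 1.92

d' = z(H) − z(FA) = 0.739 − (-1.180) = 1.919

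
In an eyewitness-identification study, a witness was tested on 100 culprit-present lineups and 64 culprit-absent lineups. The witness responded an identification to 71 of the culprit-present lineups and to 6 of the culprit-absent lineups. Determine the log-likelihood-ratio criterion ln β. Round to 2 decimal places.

ln β = 0.72

H = 71/100 = 0.7100
FA = 6/64 = 0.0938
z(H) = 0.553
z(FA) = -1.318
ln β = −½·[z(H)² − z(FA)²] = −0.5 × (0.306 − 1.737) = 0.7155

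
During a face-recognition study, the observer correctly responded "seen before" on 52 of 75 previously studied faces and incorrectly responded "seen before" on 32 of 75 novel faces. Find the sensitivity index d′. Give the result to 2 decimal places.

H = 52/75 = 0.6933
FA = 32/75 = 0.4267
z(H) = z(0.6933) = 0.5052
z(FA) = z(0.4267) = -0.1848
d' = z(H) − z(FA) = 0.5052 − (-0.1848) = 0.6900

d′ = 0.69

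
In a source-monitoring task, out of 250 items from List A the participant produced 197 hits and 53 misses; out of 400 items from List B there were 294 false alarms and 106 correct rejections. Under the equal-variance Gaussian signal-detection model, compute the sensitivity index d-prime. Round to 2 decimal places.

d-prime = 0.17

H = 197/250 = 0.7880
FA = 294/400 = 0.7350
z(H) = z(0.7880) = 0.800
z(FA) = z(0.7350) = 0.628
d' = z(H) − z(FA) = 0.800 − 0.628 = 0.172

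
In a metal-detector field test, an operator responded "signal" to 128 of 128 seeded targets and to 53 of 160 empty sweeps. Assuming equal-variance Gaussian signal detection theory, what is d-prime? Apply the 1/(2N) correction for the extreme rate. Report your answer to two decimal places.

The hit rate is 128/128 = 1, so apply the 1/(2N) correction: H → 1 − 1/(2·128) = 0.99609.
z(H) = z(0.99609) = 2.660
z(FA) = z(0.33125) = -0.436
d' = 2.660 − (-0.436) = 3.096

d-prime = 3.10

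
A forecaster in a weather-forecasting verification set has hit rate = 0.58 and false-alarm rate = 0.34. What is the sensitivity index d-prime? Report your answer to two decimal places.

d-prime = 0.61

z(H) = 0.202
z(FA) = -0.412
d' = z(H) − z(FA) = 0.202 − (-0.412) = 0.614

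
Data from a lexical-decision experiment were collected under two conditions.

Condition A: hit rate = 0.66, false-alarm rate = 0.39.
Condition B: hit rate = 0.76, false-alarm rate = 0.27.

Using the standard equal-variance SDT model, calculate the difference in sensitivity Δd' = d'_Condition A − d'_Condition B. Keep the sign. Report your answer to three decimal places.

Δd' = -0.627

Condition A: z(0.66) = 0.4125, z(0.39) = -0.2793, d' = 0.6918
Condition B: z(0.76) = 0.7063, z(0.27) = -0.6128, d' = 1.3191
Δd' = d'_Condition A − d'_Condition B = 0.6918 − 1.3191 = -0.6273
Condition B has the higher sensitivity.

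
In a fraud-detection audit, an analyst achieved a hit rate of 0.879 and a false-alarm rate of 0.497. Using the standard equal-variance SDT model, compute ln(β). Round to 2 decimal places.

ln β = -0.68

Φ⁻¹(H) = Φ⁻¹(0.879) = 1.170
Φ⁻¹(FA) = Φ⁻¹(0.497) = -0.008
ln β = −½·[z(H)² − z(FA)²] = −0.5 × (1.369 − 0.000) = -0.6845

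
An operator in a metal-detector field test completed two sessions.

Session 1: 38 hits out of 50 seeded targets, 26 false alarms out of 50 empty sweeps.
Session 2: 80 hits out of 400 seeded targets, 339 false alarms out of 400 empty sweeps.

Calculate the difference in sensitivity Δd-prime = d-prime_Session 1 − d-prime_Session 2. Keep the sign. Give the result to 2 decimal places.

Δd-prime = 2.52

Session 1: z(0.7600) = 0.706, z(0.5200) = 0.050, d' = 0.656
Session 2: z(0.2000) = -0.842, z(0.8475) = 1.026, d' = -1.868
Δd' = d'_Session 1 − d'_Session 2 = 0.656 − (-1.868) = 2.524
Session 1 has the higher sensitivity.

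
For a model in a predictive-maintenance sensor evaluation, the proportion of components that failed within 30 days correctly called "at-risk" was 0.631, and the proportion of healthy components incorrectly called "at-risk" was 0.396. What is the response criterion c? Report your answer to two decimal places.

z(H) = 0.3345
z(FA) = -0.2637
c = −½·[z(H) + z(FA)] = −0.5 × (0.3345 + (-0.2637)) = -0.0354
c < 0: the model has a liberal response bias.

c = -0.04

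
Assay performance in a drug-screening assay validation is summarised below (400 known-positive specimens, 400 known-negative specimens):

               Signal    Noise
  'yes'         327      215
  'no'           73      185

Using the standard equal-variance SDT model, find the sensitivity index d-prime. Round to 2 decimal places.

d-prime = 0.81

H = 327/400 = 0.8175
FA = 215/400 = 0.5375
z(H) = z(0.8175) = 0.9059
z(FA) = z(0.5375) = 0.0941
d' = z(H) − z(FA) = 0.9059 − 0.0941 = 0.8118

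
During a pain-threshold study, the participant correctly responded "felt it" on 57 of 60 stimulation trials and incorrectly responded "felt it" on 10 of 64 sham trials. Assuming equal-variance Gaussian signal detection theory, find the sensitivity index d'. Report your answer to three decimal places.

H = 57/60 = 0.9500
FA = 10/64 = 0.1562
z(H) = 1.6449
z(FA) = -1.0102
d' = z(H) − z(FA) = 1.6449 − (-1.0102) = 2.6551

d' = 2.655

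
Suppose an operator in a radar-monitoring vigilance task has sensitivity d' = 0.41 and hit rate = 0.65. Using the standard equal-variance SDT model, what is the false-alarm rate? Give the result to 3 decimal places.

false-alarm rate = 0.490

z(hit rate) = z(0.65) = 0.3853
z(FA) = z(H) − d' = 0.3853 − 0.41 = -0.0247
false-alarm rate = Φ(-0.0247) = 0.4901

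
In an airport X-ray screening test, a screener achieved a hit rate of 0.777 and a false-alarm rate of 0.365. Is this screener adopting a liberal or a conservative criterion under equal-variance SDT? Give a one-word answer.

z(H) = 0.762, z(FA) = -0.345
c = −½·(z(H) + z(FA)) = -0.2085
c < 0 → liberal criterion (biased toward responding “yes”).

liberal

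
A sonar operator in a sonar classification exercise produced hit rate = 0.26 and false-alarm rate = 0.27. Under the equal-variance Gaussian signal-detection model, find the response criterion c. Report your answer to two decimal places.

c = 0.63

z(H) = z(0.26) = -0.6433
z(FA) = z(0.27) = -0.6128
c = −½·[z(H) + z(FA)] = −0.5 × (-0.6433 + (-0.6128)) = 0.62805
c > 0: the sonar operator has a conservative response bias.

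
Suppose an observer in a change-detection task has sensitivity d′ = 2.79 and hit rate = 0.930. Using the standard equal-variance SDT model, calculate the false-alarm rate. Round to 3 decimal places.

false-alarm rate = 0.094

z(hit rate) = z(0.930) = 1.4758
z(FA) = z(H) − d' = 1.4758 − 2.79 = -1.3142
false-alarm rate = Φ(-1.3142) = 0.0944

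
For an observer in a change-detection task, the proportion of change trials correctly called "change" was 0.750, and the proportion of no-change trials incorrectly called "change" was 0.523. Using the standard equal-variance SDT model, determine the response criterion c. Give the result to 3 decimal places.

c = -0.366

z(0.750) = 0.6745, z(0.523) = 0.0577
c = −½·[z(H) + z(FA)] = −0.5 × (0.6745 + 0.0577) = -0.3661
c < 0: the observer has a liberal response bias.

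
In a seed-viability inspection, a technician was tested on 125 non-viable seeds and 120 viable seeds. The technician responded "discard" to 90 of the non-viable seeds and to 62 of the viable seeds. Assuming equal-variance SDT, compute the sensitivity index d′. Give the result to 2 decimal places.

d′ = 0.54

H = 90/125 = 0.7200
FA = 62/120 = 0.5167
Φ⁻¹(H) = Φ⁻¹(0.7200) = 0.583
Φ⁻¹(FA) = Φ⁻¹(0.5167) = 0.042
d' = z(H) − z(FA) = 0.583 − 0.042 = 0.541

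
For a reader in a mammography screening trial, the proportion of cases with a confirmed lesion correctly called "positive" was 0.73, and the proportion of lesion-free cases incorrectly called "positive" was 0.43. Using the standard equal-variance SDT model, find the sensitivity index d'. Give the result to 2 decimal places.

z(H) = 0.613
z(FA) = -0.176
d' = z(H) − z(FA) = 0.613 − (-0.176) = 0.789

d' = 0.79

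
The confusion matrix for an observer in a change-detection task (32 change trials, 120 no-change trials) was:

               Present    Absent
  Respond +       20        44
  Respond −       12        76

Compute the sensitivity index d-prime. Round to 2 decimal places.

d-prime = 0.66

H = 20/32 = 0.6250
FA = 44/120 = 0.3667
z(0.6250) = 0.3186, z(0.3667) = -0.3406
d' = z(H) − z(FA) = 0.3186 − (-0.3406) = 0.6592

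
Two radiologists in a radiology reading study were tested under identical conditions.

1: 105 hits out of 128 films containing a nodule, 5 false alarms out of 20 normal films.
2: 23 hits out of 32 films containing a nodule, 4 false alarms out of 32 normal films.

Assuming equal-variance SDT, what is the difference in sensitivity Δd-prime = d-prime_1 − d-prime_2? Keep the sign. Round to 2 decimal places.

Δd-prime = -0.14

1: z(0.8203) = 0.917, z(0.2500) = -0.674, d' = 1.591
2: z(0.7188) = 0.579, z(0.1250) = -1.150, d' = 1.729
Δd' = d'_1 − d'_2 = 1.591 − 1.729 = -0.138
2 has the higher sensitivity.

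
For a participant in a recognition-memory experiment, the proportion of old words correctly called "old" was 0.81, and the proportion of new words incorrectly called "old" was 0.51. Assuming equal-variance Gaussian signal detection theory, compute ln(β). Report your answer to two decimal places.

Φ⁻¹(H) = Φ⁻¹(0.81) = 0.878
Φ⁻¹(FA) = Φ⁻¹(0.51) = 0.025
ln β = −½·[z(H)² − z(FA)²] = −0.5 × (0.771 − 0.001) = -0.385

ln β = -0.39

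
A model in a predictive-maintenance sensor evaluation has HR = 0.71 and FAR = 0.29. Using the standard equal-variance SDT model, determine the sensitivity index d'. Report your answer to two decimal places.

d' = 1.11

z(0.71) = 0.553, z(0.29) = -0.553
d' = z(H) − z(FA) = 0.553 − (-0.553) = 1.106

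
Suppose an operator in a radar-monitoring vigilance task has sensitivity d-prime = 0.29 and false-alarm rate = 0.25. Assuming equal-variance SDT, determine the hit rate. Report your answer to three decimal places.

z(false-alarm rate) = z(0.25) = -0.6745
z(H) = z(FA) + d' = -0.6745 + 0.29 = -0.3845
hit rate = Φ(-0.3845) = 0.3503

hit rate = 0.350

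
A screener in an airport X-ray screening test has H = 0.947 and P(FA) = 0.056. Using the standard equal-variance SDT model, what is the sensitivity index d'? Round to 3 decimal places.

z(H) = z(0.947) = 1.6164
z(FA) = z(0.056) = -1.5893
d' = z(H) − z(FA) = 1.6164 − (-1.5893) = 3.2057

d' = 3.206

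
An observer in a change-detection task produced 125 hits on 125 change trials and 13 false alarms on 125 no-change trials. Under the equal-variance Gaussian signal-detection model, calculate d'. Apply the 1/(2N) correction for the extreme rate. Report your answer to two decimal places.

The hit rate is 125/125 = 1, so apply the 1/(2N) correction: H → 1 − 1/(2·125) = 0.99600.
z(H) = z(0.99600) = 2.652
z(FA) = z(0.10400) = -1.259
d' = 2.652 − (-1.259) = 3.911

d' = 3.91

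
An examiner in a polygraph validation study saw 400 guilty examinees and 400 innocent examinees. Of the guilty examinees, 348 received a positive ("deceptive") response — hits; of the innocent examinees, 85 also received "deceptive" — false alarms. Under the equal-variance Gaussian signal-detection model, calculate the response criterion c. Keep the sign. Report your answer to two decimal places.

H = 348/400 = 0.8700
FA = 85/400 = 0.2125
z(0.8700) = 1.1264, z(0.2125) = -0.7978
c = −½·[z(H) + z(FA)] = −0.5 × (1.1264 + (-0.7978)) = -0.1643

c = -0.16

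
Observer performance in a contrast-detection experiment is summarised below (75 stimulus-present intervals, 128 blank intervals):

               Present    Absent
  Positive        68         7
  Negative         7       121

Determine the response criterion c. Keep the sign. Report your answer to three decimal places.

c = 0.140

H = 68/75 = 0.9067
FA = 7/128 = 0.0547
z(H) = 1.3207
z(FA) = -1.6009
c = −½·[z(H) + z(FA)] = −0.5 × (1.3207 + (-1.6009)) = 0.1401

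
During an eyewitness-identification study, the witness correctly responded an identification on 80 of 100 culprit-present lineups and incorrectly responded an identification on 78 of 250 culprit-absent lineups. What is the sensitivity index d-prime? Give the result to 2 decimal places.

H = 80/100 = 0.8000
FA = 78/250 = 0.3120
Φ⁻¹(0.8000) = 0.842, Φ⁻¹(0.3120) = -0.490
d' = z(H) − z(FA) = 0.842 − (-0.490) = 1.332

d-prime = 1.33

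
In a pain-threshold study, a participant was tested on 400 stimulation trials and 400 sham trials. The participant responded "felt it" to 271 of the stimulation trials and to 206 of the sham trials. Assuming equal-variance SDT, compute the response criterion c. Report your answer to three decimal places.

H = 271/400 = 0.6775
FA = 206/400 = 0.5150
z(H) = 0.4607
z(FA) = 0.0376
c = −½·[z(H) + z(FA)] = −0.5 × (0.4607 + 0.0376) = -0.24915

c = -0.249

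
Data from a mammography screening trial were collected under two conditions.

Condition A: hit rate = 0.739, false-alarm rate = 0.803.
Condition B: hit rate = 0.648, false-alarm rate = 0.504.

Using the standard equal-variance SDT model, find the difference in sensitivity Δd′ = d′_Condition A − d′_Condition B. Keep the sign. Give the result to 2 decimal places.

Δd′ = -0.58

Condition A: z(0.739) = 0.640, z(0.803) = 0.852, d' = -0.212
Condition B: z(0.648) = 0.380, z(0.504) = 0.010, d' = 0.370
Δd' = d'_Condition A − d'_Condition B = -0.212 − 0.370 = -0.582
Condition B has the higher sensitivity.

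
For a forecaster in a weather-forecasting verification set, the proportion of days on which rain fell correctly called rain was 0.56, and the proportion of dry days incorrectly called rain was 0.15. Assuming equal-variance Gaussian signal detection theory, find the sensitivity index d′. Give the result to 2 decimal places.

d′ = 1.19

Φ⁻¹(0.56) = 0.151, Φ⁻¹(0.15) = -1.036
d' = z(H) − z(FA) = 0.151 − (-1.036) = 1.187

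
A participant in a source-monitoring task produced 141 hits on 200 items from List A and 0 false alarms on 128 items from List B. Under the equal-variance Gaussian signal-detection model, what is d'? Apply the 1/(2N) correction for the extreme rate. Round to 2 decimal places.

d' = 3.20

The false-alarm rate is 0/128 = 0, so apply the 1/(2N) correction: FA → 1/(2·128) = 0.00391.
z(H) = z(0.70500) = 0.539
z(FA) = z(0.00391) = -2.660
d' = 0.539 − (-2.660) = 3.199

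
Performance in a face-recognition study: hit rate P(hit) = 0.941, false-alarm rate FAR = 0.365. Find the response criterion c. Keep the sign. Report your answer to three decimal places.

c = -0.609

z(H) = z(0.941) = 1.5632
z(FA) = z(0.365) = -0.3451
c = −½·[z(H) + z(FA)] = −0.5 × (1.5632 + (-0.3451)) = -0.60905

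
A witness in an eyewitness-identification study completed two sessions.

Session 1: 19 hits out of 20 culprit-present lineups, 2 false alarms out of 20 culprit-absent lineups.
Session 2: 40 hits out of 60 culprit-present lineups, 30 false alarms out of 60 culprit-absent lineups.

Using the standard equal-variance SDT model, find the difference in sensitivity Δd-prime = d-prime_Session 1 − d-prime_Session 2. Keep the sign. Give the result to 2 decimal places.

Δd-prime = 2.50

Session 1: z(0.9500) = 1.645, z(0.1000) = -1.282, d' = 2.927
Session 2: z(0.6667) = 0.431, z(0.5000) = 0.000, d' = 0.431
Δd' = d'_Session 1 − d'_Session 2 = 2.927 − 0.431 = 2.496
Session 1 has the higher sensitivity.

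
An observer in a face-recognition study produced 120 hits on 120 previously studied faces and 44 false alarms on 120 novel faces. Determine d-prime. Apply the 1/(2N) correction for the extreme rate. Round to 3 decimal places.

d-prime = 2.979

The hit rate is 120/120 = 1, so apply the 1/(2N) correction: H → 1 − 1/(2·120) = 0.99583.
z(H) = z(0.99583) = 2.6380
z(FA) = z(0.36667) = -0.3407
d' = 2.6380 − (-0.3407) = 2.9787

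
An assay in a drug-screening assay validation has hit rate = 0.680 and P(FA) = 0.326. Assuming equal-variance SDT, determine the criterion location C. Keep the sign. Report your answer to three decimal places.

z(H) = 0.4677
z(FA) = -0.4510
c = −½·[z(H) + z(FA)] = −0.5 × (0.4677 + (-0.4510)) = -0.00835

C = -0.008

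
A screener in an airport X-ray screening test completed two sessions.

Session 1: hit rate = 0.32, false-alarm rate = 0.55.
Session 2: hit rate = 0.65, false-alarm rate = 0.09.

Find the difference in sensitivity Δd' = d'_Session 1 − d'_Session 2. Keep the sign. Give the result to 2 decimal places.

Session 1: z(0.32) = -0.468, z(0.55) = 0.126, d' = -0.594
Session 2: z(0.65) = 0.385, z(0.09) = -1.341, d' = 1.726
Δd' = d'_Session 1 − d'_Session 2 = -0.594 − 1.726 = -2.320
Session 2 has the higher sensitivity.

Δd' = -2.32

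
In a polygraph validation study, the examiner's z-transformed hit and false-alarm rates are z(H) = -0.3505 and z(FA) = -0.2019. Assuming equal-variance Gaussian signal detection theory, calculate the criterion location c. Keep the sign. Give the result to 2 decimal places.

c = 0.28

c = −½·[z(H) + z(FA)] = −½·(-0.3505 + (-0.2019)) = 0.2762
c > 0: the examiner has a conservative response bias.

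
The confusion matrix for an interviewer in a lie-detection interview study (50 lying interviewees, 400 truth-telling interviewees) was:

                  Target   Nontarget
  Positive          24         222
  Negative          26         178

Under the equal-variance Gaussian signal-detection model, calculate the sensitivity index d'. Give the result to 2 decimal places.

d' = -0.19

H = 24/50 = 0.4800
FA = 222/400 = 0.5550
z(H) = z(0.4800) = -0.0502
z(FA) = z(0.5550) = 0.1383
d' = z(H) − z(FA) = -0.0502 − 0.1383 = -0.1885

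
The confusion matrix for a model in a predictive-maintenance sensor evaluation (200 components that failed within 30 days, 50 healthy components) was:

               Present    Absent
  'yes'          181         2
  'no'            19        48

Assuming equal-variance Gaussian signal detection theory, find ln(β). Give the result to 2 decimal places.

ln β = 0.67

H = 181/200 = 0.9050
FA = 2/50 = 0.0400
z(H) = z(0.9050) = 1.311
z(FA) = z(0.0400) = -1.751
ln β = −½·[z(H)² − z(FA)²] = −0.5 × (1.719 − 3.066) = 0.6735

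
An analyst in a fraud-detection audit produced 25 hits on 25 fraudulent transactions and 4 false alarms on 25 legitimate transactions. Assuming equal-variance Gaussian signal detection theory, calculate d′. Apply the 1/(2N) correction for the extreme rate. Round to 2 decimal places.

The hit rate is 25/25 = 1, so apply the 1/(2N) correction: H → 1 − 1/(2·25) = 0.98000.
z(H) = z(0.98000) = 2.054
z(FA) = z(0.16000) = -0.994
d' = 2.054 − (-0.994) = 3.048

d′ = 3.05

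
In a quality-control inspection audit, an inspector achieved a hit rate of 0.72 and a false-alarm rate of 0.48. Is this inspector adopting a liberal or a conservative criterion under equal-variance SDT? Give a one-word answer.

liberal

z(H) = 0.583, z(FA) = -0.050
c = −½·(z(H) + z(FA)) = -0.2665
c < 0 → liberal criterion (biased toward responding “yes”).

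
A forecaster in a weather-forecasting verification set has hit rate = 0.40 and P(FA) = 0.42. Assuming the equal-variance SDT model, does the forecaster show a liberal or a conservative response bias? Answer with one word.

conservative

z(H) = -0.253, z(FA) = -0.202
c = −½·(z(H) + z(FA)) = 0.2275
c > 0 → conservative criterion (biased toward responding “no”).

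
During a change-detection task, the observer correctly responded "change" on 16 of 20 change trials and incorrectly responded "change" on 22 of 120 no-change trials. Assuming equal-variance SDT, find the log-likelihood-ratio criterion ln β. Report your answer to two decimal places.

ln β = 0.05

H = 16/20 = 0.8000
FA = 22/120 = 0.1833
Φ⁻¹(0.8000) = 0.842, Φ⁻¹(0.1833) = -0.903
ln β = −½·[z(H)² − z(FA)²] = −0.5 × (0.709 − 0.815) = 0.053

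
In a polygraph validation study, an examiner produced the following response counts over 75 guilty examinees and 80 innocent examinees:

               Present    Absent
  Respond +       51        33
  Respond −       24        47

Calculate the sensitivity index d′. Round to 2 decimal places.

d′ = 0.69

H = 51/75 = 0.6800
FA = 33/80 = 0.4125
z(0.6800) = 0.468, z(0.4125) = -0.221
d' = z(H) − z(FA) = 0.468 − (-0.221) = 0.689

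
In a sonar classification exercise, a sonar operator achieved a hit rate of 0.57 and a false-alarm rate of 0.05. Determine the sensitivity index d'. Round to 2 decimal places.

d' = 1.82

z(0.57) = 0.1764, z(0.05) = -1.6449
d' = z(H) − z(FA) = 0.1764 − (-1.6449) = 1.8213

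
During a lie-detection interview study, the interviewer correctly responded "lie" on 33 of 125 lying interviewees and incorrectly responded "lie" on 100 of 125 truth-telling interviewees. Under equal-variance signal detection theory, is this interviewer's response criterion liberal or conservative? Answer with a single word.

liberal

z(H) = -0.631, z(FA) = 0.842
c = −½·(z(H) + z(FA)) = -0.1055
c < 0 → liberal criterion (biased toward responding “yes”).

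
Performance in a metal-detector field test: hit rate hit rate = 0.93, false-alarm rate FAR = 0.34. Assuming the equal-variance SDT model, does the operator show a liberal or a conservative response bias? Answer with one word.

z(H) = 1.476, z(FA) = -0.412
c = −½·(z(H) + z(FA)) = -0.532
c < 0 → liberal criterion (biased toward responding “yes”).

liberal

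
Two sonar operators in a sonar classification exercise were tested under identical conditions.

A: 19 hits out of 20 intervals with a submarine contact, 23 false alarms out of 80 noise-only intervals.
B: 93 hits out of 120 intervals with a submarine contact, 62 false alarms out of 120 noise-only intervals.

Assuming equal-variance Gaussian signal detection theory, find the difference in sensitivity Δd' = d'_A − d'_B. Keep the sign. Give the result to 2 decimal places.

A: z(0.9500) = 1.645, z(0.2875) = -0.561, d' = 2.206
B: z(0.7750) = 0.755, z(0.5167) = 0.042, d' = 0.713
Δd' = d'_A − d'_B = 2.206 − 0.713 = 1.493
A has the higher sensitivity.

Δd' = 1.49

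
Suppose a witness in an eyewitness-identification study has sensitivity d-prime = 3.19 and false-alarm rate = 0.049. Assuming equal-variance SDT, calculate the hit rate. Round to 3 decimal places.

hit rate = 0.938

z(false-alarm rate) = z(0.049) = -1.6546
z(H) = z(FA) + d' = -1.6546 + 3.19 = 1.5354
hit rate = Φ(1.5354) = 0.9377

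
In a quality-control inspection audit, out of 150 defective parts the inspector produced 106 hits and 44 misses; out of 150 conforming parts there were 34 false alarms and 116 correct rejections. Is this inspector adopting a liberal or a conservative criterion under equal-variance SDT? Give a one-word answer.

z(H) = 0.544, z(FA) = -0.750
c = −½·(z(H) + z(FA)) = 0.103
c > 0 → conservative criterion (biased toward responding “no”).

conservative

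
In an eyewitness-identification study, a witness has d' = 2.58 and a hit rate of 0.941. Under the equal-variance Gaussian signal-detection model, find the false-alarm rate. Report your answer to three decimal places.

z(hit rate) = z(0.941) = 1.5632
z(FA) = z(H) − d' = 1.5632 − 2.58 = -1.0168
false-alarm rate = Φ(-1.0168) = 0.1546

false-alarm rate = 0.155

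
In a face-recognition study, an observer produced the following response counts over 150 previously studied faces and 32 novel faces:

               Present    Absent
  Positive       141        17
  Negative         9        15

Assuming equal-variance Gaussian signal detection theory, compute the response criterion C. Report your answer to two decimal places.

C = -0.82

H = 141/150 = 0.9400
FA = 17/32 = 0.5312
z(H) = z(0.9400) = 1.555
z(FA) = z(0.5312) = 0.078
c = −½·[z(H) + z(FA)] = −0.5 × (1.555 + 0.078) = -0.8165
c < 0: the observer has a liberal response bias.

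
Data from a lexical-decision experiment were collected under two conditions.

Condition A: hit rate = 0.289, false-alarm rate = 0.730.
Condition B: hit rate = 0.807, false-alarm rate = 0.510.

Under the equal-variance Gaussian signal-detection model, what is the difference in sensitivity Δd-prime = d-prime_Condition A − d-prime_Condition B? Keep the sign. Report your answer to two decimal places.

Δd-prime = -2.01

Condition A: z(0.289) = -0.556, z(0.730) = 0.613, d' = -1.169
Condition B: z(0.807) = 0.867, z(0.510) = 0.025, d' = 0.842
Δd' = d'_Condition A − d'_Condition B = -1.169 − 0.842 = -2.011
Condition B has the higher sensitivity.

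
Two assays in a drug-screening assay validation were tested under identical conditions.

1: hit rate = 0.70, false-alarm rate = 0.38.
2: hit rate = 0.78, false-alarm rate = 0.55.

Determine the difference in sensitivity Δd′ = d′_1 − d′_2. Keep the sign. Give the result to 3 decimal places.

Δd′ = 0.183

1: z(0.70) = 0.5244, z(0.38) = -0.3055, d' = 0.8299
2: z(0.78) = 0.7722, z(0.55) = 0.1257, d' = 0.6465
Δd' = d'_1 − d'_2 = 0.8299 − 0.6465 = 0.1834
1 has the higher sensitivity.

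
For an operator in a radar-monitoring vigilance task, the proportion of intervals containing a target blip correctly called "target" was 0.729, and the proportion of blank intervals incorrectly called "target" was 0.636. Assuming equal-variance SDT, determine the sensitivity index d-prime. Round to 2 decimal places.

d-prime = 0.26

z(H) = 0.6098
z(FA) = 0.3478
d' = z(H) − z(FA) = 0.6098 − 0.3478 = 0.2620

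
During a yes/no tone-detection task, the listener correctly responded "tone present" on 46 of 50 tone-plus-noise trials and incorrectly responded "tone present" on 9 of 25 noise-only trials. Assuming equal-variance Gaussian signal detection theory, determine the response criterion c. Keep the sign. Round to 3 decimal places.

c = -0.523

H = 46/50 = 0.9200
FA = 9/25 = 0.3600
Φ⁻¹(0.9200) = 1.4051, Φ⁻¹(0.3600) = -0.3585
c = −½·[z(H) + z(FA)] = −0.5 × (1.4051 + (-0.3585)) = -0.5233
c < 0: the listener has a liberal response bias.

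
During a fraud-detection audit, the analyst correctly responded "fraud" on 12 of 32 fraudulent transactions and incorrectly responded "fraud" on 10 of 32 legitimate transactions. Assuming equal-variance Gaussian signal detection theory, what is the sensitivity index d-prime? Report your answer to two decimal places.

H = 12/32 = 0.3750
FA = 10/32 = 0.3125
z(H) = -0.3186
z(FA) = -0.4888
d' = z(H) − z(FA) = -0.3186 − (-0.4888) = 0.1702

d-prime = 0.17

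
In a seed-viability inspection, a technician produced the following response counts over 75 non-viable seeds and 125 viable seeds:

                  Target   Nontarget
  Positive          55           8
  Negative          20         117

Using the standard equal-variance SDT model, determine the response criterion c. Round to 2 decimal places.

H = 55/75 = 0.7333
FA = 8/125 = 0.0640
z(H) = 0.6228
z(FA) = -1.5220
c = −½·[z(H) + z(FA)] = −0.5 × (0.6228 + (-1.5220)) = 0.4496

c = 0.45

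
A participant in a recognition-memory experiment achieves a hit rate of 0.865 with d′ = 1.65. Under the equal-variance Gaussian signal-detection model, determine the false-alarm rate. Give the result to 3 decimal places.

z(hit rate) = z(0.865) = 1.1031
z(FA) = z(H) − d' = 1.1031 − 1.65 = -0.5469
false-alarm rate = Φ(-0.5469) = 0.2922

false-alarm rate = 0.292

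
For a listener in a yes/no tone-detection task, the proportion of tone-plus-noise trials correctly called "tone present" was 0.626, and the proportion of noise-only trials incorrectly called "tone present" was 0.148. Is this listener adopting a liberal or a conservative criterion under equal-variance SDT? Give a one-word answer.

z(H) = 0.321, z(FA) = -1.045
c = −½·(z(H) + z(FA)) = 0.362
c > 0 → conservative criterion (biased toward responding “no”).

conservative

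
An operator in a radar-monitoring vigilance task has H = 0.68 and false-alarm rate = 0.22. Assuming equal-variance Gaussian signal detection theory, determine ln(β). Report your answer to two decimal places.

z(H) = z(0.68) = 0.468
z(FA) = z(0.22) = -0.772
ln β = −½·[z(H)² − z(FA)²] = −0.5 × (0.219 − 0.596) = 0.1885

ln β = 0.19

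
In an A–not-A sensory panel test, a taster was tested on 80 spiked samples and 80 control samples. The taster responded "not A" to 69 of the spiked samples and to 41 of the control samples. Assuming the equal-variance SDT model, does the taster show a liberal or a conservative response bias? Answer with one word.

liberal

z(H) = 1.092, z(FA) = 0.031
c = −½·(z(H) + z(FA)) = -0.5615
c < 0 → liberal criterion (biased toward responding “yes”).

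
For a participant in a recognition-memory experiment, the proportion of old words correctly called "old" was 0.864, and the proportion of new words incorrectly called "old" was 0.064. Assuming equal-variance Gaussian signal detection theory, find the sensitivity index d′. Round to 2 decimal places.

Φ⁻¹(H) = 1.0985
Φ⁻¹(FA) = -1.5220
d' = z(H) − z(FA) = 1.0985 − (-1.5220) = 2.6205

d′ = 2.62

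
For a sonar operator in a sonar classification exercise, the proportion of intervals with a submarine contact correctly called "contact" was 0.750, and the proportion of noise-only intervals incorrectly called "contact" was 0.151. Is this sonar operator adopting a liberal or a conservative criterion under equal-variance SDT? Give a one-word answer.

conservative

z(H) = 0.674, z(FA) = -1.032
c = −½·(z(H) + z(FA)) = 0.179
c > 0 → conservative criterion (biased toward responding “no”).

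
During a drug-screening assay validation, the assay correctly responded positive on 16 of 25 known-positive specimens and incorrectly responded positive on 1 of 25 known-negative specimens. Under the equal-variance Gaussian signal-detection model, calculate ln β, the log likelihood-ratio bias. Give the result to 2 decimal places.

H = 16/25 = 0.6400
FA = 1/25 = 0.0400
z(H) = z(0.6400) = 0.358
z(FA) = z(0.0400) = -1.751
ln β = −½·[z(H)² − z(FA)²] = −0.5 × (0.128 − 3.066) = 1.469

ln β = 1.47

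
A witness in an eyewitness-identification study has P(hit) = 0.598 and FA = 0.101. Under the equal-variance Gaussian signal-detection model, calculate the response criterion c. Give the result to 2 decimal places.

c = 0.51

Φ⁻¹(H) = 0.248
Φ⁻¹(FA) = -1.276
c = −½·[z(H) + z(FA)] = −0.5 × (0.248 + (-1.276)) = 0.514
c > 0: the witness has a conservative response bias.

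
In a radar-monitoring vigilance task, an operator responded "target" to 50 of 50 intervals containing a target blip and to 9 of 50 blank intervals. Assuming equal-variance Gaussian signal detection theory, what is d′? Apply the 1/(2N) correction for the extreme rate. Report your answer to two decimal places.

d′ = 3.24

The hit rate is 50/50 = 1, so apply the 1/(2N) correction: H → 1 − 1/(2·50) = 0.99000.
z(H) = z(0.99000) = 2.326
z(FA) = z(0.18000) = -0.915
d' = 2.326 − (-0.915) = 3.241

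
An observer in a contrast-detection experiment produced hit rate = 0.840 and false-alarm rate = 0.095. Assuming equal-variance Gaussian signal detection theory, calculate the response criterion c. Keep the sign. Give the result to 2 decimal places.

Φ⁻¹(H) = Φ⁻¹(0.840) = 0.9945
Φ⁻¹(FA) = Φ⁻¹(0.095) = -1.3106
c = −½·[z(H) + z(FA)] = −0.5 × (0.9945 + (-1.3106)) = 0.15805

c = 0.16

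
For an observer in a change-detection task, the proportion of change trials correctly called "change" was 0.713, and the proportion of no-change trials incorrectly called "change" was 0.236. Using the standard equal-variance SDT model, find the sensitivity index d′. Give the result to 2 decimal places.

Φ⁻¹(0.713) = 0.562, Φ⁻¹(0.236) = -0.719
d' = z(H) − z(FA) = 0.562 − (-0.719) = 1.281

d′ = 1.28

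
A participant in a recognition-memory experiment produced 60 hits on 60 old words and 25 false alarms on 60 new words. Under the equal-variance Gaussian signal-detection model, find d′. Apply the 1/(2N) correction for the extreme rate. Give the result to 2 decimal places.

The hit rate is 60/60 = 1, so apply the 1/(2N) correction: H → 1 − 1/(2·60) = 0.99167.
z(H) = z(0.99167) = 2.394
z(FA) = z(0.41667) = -0.210
d' = 2.394 − (-0.210) = 2.604

d′ = 2.60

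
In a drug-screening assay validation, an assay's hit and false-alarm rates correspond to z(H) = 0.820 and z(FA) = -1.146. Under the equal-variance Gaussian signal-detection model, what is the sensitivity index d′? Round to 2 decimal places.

d' = z(H) − z(FA) = 0.820 − (-1.146) = 1.966

d′ = 1.97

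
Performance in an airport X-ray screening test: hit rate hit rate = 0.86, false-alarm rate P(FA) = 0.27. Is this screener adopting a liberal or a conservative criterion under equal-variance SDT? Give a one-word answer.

liberal

z(H) = 1.080, z(FA) = -0.613
c = −½·(z(H) + z(FA)) = -0.2335
c < 0 → liberal criterion (biased toward responding “yes”).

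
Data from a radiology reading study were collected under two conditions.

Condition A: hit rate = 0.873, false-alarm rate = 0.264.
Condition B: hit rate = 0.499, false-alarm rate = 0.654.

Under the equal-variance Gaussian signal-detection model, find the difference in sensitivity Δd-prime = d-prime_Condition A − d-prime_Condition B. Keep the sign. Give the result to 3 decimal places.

Δd-prime = 2.170

Condition A: z(0.873) = 1.1407, z(0.264) = -0.6311, d' = 1.7718
Condition B: z(0.499) = -0.0025, z(0.654) = 0.3961, d' = -0.3986
Δd' = d'_Condition A − d'_Condition B = 1.7718 − (-0.3986) = 2.1704
Condition A has the higher sensitivity.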